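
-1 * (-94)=94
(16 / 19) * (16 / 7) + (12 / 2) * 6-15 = 3049 / 133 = 22.92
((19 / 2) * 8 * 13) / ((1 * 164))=247 / 41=6.02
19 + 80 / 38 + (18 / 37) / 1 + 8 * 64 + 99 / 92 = 34580177 / 64676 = 534.67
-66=-66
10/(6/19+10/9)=855/122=7.01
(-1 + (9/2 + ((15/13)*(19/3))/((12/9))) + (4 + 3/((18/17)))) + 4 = 3091/156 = 19.81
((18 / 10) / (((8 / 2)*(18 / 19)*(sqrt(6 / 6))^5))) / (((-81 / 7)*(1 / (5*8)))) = -133 / 81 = -1.64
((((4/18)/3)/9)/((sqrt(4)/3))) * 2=2/81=0.02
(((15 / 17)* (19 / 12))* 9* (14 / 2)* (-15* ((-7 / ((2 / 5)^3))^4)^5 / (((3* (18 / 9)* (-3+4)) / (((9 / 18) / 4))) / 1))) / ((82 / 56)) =-14497504744169041881215846678809811010069097392261028289794921875 / 12857380619375557476352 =-1127562850735077645488618000000000000000000.00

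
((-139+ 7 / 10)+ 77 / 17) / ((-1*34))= 22741 / 5780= 3.93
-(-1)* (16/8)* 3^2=18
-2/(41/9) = -18/41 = -0.44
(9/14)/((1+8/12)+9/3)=27/196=0.14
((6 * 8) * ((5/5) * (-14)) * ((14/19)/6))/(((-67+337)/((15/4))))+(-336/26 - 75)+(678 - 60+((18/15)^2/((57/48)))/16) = 29399537/55575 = 529.01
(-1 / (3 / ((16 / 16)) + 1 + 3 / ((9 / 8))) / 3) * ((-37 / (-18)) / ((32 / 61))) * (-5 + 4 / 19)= 205387 / 218880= 0.94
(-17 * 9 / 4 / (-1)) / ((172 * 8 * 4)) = 153 / 22016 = 0.01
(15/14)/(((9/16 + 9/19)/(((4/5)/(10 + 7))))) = 608/12495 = 0.05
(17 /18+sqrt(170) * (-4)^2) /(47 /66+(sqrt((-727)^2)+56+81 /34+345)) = 3179 /3807264+561 * sqrt(170) /39659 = 0.19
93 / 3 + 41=72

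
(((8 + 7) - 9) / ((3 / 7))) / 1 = 14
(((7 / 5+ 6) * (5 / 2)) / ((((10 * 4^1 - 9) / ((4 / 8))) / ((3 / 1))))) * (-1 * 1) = -111 / 124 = -0.90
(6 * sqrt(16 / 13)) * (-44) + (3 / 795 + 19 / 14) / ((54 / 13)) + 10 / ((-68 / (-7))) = 171177 / 126140 - 1056 * sqrt(13) / 13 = -291.52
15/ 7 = 2.14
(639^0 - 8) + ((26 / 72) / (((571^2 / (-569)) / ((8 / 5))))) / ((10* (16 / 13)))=-8216329361 / 1173747600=-7.00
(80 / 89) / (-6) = -40 / 267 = -0.15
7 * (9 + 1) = 70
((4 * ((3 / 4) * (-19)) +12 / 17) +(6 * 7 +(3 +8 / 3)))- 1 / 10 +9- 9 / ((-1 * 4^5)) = 0.28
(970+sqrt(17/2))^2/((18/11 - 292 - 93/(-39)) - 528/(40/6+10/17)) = -49783468735/19087674 - 25661350 * sqrt(34)/9543837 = -2623.83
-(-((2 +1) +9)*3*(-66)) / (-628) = 594 / 157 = 3.78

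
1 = 1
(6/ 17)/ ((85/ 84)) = 504/ 1445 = 0.35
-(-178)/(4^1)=89/2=44.50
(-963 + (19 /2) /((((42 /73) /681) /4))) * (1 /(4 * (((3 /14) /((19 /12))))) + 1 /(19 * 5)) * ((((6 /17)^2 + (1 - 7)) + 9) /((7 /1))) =2475742931 /67830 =36499.23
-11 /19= -0.58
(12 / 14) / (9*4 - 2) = 3 / 119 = 0.03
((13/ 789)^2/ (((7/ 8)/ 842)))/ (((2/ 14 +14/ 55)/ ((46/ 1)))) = 2880111520/ 95245713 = 30.24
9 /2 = 4.50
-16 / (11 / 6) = -96 / 11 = -8.73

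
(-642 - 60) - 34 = -736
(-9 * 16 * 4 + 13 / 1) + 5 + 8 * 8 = -494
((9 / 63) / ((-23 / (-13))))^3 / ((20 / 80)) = 8788 / 4173281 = 0.00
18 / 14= 9 / 7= 1.29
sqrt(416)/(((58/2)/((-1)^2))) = 4*sqrt(26)/29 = 0.70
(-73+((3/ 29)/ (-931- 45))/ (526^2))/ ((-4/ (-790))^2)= -89194146739464875/ 31324150016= -2847456.25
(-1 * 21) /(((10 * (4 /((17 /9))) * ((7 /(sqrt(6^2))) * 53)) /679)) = -11543 /1060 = -10.89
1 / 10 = 0.10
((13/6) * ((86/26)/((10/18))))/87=43/290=0.15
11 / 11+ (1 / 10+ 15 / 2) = 43 / 5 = 8.60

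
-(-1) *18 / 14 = 9 / 7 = 1.29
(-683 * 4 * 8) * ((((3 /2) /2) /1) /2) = -8196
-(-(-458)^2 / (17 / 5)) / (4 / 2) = 524410 / 17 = 30847.65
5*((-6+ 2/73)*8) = -17440/73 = -238.90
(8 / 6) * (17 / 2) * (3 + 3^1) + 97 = 165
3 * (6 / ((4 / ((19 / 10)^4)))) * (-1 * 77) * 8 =-90312453 / 2500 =-36124.98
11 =11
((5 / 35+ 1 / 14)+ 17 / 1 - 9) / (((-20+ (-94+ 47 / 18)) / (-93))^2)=32226174 / 5628035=5.73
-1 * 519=-519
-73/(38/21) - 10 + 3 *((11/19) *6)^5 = 7264691383/4952198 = 1466.96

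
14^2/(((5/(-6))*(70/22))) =-1848/25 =-73.92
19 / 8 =2.38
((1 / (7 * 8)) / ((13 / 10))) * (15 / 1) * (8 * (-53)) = -7950 / 91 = -87.36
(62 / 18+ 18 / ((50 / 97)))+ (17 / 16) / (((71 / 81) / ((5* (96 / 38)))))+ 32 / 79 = 1296776297 / 23978475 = 54.08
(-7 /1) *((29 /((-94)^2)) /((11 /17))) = -3451 /97196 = -0.04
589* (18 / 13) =815.54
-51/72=-17/24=-0.71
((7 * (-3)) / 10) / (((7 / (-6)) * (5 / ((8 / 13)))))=0.22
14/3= 4.67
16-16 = 0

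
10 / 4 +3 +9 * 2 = 47 / 2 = 23.50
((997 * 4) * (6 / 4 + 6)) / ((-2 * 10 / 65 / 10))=-972075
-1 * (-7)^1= 7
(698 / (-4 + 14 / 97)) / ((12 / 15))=-169265 / 748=-226.29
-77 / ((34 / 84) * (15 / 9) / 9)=-87318 / 85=-1027.27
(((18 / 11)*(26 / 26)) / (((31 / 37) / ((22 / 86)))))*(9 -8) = 666 / 1333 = 0.50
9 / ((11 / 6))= 4.91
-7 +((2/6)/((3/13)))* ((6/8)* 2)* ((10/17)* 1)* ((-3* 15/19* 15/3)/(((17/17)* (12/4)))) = -3886/323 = -12.03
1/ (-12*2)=-0.04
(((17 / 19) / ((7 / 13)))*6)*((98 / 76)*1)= 4641 / 361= 12.86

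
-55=-55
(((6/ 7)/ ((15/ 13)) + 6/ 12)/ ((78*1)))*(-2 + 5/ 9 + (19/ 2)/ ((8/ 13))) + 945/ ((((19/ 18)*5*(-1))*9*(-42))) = 53369/ 76608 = 0.70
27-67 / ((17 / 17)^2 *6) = 95 / 6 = 15.83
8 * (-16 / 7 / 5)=-128 / 35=-3.66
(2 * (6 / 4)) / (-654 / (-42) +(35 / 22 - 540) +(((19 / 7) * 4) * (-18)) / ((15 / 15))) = -154 / 36871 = -0.00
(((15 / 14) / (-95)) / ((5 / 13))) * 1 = -39 / 1330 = -0.03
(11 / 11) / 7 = 1 / 7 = 0.14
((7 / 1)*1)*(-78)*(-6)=3276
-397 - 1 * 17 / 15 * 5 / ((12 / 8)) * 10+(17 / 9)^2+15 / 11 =-382993 / 891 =-429.85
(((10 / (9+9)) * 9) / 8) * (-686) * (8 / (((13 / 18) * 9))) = -527.69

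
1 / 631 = 0.00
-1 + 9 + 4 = 12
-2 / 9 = -0.22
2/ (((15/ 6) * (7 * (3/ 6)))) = 0.23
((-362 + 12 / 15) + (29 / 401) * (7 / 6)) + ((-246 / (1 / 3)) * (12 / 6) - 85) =-23123051 / 12030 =-1922.12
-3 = -3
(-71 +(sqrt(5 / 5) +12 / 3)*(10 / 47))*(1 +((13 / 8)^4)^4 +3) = -2190925227378903842455 / 13229323905400832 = -165611.28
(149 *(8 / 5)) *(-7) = -8344 / 5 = -1668.80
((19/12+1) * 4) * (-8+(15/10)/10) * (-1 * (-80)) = -19468/3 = -6489.33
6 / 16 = 3 / 8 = 0.38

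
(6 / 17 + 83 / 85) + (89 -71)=1643 / 85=19.33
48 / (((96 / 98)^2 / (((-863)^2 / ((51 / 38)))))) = 33975617011 / 1224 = 27757857.04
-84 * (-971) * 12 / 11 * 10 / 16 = 611730 / 11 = 55611.82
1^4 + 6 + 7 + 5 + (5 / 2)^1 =43 / 2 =21.50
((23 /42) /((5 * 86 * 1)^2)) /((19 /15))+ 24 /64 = 1844389 /4918340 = 0.38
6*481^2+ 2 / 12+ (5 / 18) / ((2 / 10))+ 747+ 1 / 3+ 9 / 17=212504059 / 153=1388915.42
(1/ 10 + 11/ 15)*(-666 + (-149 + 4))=-4055/ 6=-675.83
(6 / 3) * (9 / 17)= 18 / 17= 1.06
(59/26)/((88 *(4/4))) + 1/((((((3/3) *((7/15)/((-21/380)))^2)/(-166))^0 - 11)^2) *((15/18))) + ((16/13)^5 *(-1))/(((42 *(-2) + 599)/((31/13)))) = 270268269053/10937549194000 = 0.02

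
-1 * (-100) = 100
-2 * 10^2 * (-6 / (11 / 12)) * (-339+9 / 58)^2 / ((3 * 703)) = 463488490800 / 6503453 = 71268.06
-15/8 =-1.88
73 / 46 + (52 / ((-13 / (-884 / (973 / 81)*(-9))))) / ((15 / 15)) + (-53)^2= 7220027 / 44758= 161.31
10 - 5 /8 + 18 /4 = 111 /8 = 13.88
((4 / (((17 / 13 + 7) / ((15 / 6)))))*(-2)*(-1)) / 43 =65 / 1161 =0.06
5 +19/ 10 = 69/ 10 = 6.90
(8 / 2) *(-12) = -48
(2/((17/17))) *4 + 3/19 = 155/19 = 8.16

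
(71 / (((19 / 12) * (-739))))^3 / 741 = -0.00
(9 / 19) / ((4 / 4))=9 / 19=0.47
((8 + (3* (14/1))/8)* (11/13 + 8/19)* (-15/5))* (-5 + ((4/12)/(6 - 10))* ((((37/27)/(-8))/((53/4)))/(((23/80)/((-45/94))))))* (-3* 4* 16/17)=-12916182880/4539119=-2845.53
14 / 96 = 7 / 48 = 0.15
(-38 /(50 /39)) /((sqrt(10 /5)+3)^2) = -8151 /1225+4446* sqrt(2) /1225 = -1.52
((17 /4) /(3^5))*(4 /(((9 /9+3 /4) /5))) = 340 /1701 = 0.20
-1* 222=-222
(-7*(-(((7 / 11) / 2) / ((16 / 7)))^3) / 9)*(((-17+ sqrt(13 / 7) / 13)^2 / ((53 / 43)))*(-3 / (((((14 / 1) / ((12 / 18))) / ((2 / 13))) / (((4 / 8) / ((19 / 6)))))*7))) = -678822725 / 2783398785024+ 1755131*sqrt(91) / 5566797570048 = -0.00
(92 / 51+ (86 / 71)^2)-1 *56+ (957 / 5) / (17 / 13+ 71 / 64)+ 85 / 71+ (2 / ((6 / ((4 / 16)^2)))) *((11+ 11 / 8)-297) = 7188658792637 / 330886400640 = 21.73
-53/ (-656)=53/ 656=0.08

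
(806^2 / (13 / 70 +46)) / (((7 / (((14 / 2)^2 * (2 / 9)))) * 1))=636643280 / 29097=21880.03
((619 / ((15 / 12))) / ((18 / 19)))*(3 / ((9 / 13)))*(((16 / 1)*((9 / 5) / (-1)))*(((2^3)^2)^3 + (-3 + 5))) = -427523076032 / 25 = -17100923041.28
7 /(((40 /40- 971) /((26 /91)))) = -1 /485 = -0.00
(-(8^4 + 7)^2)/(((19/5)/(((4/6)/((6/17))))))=-1430941765/171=-8368080.50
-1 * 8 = -8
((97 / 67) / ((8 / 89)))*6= 25899 / 268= 96.64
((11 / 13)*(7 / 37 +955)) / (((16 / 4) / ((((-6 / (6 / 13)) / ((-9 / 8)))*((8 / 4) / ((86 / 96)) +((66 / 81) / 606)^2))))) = 5212.82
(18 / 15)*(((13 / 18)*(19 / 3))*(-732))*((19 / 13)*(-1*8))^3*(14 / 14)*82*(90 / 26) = 4005062504448 / 2197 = 1822968823.14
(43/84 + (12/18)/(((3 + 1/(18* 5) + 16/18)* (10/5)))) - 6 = -5.40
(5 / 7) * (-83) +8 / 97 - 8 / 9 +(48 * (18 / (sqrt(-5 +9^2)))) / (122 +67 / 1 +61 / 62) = -367223 / 6111 +26784 * sqrt(19) / 223801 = -59.57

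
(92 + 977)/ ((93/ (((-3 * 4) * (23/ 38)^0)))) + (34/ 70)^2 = -5229141/ 37975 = -137.70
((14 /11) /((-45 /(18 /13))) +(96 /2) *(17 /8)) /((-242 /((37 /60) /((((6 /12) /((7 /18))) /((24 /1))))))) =-18881618 /3893175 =-4.85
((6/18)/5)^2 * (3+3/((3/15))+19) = 0.16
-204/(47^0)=-204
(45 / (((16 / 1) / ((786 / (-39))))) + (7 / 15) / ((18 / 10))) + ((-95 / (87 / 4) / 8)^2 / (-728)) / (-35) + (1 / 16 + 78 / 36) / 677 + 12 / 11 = -190715095053025 / 3446914607136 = -55.33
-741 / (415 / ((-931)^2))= -642269901 / 415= -1547638.32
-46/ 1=-46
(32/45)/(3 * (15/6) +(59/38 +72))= 152/17325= 0.01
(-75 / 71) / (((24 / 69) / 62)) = -53475 / 284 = -188.29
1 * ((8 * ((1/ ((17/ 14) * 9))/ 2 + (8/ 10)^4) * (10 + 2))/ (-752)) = -87086/ 1498125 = -0.06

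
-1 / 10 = -0.10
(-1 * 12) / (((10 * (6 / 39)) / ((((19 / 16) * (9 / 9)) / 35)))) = -741 / 2800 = -0.26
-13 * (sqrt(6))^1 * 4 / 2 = -26 * sqrt(6) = -63.69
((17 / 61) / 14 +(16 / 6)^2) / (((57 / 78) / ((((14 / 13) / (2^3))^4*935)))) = 17577520345 / 5866728192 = 3.00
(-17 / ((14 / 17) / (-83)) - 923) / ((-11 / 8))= -44260 / 77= -574.81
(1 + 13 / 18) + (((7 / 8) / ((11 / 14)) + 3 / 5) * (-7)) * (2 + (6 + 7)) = -70571 / 396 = -178.21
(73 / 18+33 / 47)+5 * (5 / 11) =65425 / 9306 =7.03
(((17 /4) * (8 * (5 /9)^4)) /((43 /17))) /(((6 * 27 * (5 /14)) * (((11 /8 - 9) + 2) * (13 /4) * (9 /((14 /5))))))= -9063040 /24063117039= -0.00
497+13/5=2498/5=499.60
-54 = -54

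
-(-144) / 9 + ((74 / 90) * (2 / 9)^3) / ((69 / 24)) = 12074608 / 754515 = 16.00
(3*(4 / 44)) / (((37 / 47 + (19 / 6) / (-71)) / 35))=2102310 / 163559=12.85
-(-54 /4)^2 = -182.25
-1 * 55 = -55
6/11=0.55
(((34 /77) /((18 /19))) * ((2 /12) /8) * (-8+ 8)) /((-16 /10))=0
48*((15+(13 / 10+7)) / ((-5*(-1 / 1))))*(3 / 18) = 932 / 25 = 37.28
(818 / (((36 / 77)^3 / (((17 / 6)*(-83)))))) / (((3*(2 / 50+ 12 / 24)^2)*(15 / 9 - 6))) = 164665461104375 / 331619184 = 496549.87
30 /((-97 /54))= -1620 /97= -16.70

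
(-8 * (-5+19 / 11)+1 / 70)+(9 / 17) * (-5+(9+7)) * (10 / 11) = 412207 / 13090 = 31.49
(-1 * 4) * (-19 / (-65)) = -76 / 65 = -1.17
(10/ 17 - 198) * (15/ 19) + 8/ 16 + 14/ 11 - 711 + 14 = -6047765/ 7106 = -851.08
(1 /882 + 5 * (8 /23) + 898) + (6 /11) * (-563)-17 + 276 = 190042147 /223146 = 851.65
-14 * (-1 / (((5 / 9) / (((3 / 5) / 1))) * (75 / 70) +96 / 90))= 8820 / 1297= 6.80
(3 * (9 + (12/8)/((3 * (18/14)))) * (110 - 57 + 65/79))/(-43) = -359294/10191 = -35.26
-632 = -632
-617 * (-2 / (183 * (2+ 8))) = 617 / 915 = 0.67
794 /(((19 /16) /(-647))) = -8219488 /19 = -432604.63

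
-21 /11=-1.91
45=45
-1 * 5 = -5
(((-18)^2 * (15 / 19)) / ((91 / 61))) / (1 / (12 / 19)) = 3557520 / 32851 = 108.29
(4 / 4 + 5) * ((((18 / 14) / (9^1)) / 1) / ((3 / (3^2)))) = 18 / 7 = 2.57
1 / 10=0.10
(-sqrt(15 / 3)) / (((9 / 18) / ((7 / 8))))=-7 * sqrt(5) / 4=-3.91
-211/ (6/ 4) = -422/ 3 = -140.67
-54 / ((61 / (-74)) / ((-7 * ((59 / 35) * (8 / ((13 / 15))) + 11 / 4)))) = -6658335 / 793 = -8396.39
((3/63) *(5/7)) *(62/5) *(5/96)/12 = 0.00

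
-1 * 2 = -2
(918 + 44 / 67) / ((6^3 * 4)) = 30775 / 28944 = 1.06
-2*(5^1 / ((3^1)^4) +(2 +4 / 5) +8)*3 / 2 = -4399 / 135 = -32.59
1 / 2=0.50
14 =14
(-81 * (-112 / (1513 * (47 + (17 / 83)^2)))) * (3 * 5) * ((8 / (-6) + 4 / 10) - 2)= -5456088 / 972859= -5.61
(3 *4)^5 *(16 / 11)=361937.45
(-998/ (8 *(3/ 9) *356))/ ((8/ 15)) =-22455/ 11392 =-1.97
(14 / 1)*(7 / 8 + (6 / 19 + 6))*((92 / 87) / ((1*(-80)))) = -175973 / 132240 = -1.33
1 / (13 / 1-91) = -1 / 78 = -0.01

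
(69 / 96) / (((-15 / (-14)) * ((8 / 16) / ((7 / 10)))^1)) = 1127 / 1200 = 0.94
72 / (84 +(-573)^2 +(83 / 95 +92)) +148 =256599968 / 1733781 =148.00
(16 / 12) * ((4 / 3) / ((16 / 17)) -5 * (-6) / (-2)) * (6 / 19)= -326 / 57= -5.72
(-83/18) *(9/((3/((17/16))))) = -1411/96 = -14.70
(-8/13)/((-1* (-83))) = -8/1079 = -0.01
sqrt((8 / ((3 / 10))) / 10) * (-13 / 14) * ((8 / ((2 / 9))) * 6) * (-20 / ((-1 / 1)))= -18720 * sqrt(6) / 7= -6550.64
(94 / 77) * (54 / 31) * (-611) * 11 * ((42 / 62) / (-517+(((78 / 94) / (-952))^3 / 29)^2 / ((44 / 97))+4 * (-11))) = 920916668802456313586141132786252120064 / 53360821181053878508414916655484118789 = 17.26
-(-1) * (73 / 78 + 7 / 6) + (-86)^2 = 288526 / 39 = 7398.10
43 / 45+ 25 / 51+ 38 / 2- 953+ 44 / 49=-34923136 / 37485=-931.66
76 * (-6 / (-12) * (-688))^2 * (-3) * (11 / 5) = -296786688 / 5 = -59357337.60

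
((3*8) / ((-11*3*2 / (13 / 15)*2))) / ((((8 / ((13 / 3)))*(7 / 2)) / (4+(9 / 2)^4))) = -223925 / 22176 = -10.10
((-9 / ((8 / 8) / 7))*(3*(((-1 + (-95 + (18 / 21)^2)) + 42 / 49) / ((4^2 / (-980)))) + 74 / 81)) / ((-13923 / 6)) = 2810443 / 5967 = 471.00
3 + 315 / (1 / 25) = 7878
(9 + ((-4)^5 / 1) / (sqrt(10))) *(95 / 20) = 171 / 4 - 2432 *sqrt(10) / 5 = -1495.38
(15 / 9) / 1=5 / 3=1.67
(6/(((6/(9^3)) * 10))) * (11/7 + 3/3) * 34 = 223074/35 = 6373.54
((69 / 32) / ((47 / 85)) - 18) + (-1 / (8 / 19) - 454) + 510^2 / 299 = 179619495 / 449696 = 399.42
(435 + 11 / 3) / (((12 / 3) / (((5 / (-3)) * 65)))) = -106925 / 9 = -11880.56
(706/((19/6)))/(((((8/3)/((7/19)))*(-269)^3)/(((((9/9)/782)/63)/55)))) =-353/604454312100980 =-0.00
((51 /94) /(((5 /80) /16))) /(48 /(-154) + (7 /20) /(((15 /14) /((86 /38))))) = 1432569600 /4410433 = 324.81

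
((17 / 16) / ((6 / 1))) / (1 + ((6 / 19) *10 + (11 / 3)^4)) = 8721 / 9106496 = 0.00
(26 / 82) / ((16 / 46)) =299 / 328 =0.91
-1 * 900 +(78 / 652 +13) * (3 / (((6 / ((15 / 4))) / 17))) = -1256565 / 2608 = -481.81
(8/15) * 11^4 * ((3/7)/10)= 58564/175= 334.65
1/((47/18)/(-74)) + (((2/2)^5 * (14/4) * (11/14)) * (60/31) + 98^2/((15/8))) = 111441169/21855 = 5099.12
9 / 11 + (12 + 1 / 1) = 152 / 11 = 13.82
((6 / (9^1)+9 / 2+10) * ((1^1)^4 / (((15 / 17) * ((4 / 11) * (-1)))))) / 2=-17017 / 720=-23.63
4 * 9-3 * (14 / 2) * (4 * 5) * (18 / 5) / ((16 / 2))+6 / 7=-1065 / 7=-152.14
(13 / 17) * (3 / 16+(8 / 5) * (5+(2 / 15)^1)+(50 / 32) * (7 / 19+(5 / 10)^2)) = 11105653 / 1550400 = 7.16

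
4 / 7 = 0.57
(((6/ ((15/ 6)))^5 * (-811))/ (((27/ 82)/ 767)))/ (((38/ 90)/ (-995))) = 841914758191104/ 2375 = 354490424501.52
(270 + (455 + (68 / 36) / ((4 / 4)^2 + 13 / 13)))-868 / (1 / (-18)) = 294299 / 18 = 16349.94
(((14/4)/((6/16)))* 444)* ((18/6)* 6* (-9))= -671328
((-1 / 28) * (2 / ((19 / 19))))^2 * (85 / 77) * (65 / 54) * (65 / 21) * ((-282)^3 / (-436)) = 37285434875 / 34545588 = 1079.31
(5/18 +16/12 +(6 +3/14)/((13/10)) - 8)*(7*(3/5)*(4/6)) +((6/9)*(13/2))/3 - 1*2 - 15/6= -1769/234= -7.56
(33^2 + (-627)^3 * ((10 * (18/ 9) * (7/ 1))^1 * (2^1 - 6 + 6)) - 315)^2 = 4763446566535596849156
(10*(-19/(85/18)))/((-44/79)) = 13509/187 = 72.24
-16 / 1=-16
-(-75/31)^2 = -5625/961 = -5.85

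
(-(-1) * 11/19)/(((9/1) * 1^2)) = 11/171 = 0.06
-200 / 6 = -100 / 3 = -33.33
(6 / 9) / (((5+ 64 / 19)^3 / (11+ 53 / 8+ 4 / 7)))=6989321 / 337653036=0.02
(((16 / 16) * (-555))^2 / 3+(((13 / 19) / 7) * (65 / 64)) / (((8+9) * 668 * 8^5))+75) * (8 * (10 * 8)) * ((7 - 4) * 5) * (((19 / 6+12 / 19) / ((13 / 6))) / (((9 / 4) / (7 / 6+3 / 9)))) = 3523032660364501947125 / 3056074391552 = 1152796761.13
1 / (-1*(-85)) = 1 / 85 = 0.01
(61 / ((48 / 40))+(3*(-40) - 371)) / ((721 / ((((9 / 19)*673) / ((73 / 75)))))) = -21048075 / 105266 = -199.95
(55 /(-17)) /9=-55 /153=-0.36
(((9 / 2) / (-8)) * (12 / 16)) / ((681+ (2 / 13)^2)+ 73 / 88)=-50193 / 81124168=-0.00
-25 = -25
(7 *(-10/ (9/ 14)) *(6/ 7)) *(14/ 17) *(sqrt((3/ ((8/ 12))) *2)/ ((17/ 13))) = -50960/ 289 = -176.33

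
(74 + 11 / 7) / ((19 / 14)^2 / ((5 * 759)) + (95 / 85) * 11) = 955596180 / 155464517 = 6.15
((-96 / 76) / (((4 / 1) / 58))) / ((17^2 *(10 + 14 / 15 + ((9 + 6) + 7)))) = -2610 / 1356277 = -0.00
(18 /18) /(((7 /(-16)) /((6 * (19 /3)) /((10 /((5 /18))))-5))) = 568 /63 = 9.02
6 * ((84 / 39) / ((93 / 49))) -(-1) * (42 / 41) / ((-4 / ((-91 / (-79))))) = 6.51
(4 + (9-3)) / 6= 5 / 3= 1.67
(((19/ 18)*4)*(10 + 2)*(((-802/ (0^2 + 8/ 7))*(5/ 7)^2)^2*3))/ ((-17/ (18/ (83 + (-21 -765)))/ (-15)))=-13567584375/ 30821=-440205.85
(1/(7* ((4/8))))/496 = 1/1736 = 0.00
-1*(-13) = 13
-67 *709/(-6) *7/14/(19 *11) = 47503/2508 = 18.94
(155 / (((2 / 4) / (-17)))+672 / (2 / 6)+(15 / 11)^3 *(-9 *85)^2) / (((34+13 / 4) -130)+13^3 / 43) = -338978167772 / 9536615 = -35544.91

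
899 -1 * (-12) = 911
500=500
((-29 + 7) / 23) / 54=-11 / 621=-0.02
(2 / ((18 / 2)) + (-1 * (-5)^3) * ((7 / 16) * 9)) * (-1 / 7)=-70907 / 1008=-70.34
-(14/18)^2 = -49/81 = -0.60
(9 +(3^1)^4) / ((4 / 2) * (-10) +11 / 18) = -1620 / 349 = -4.64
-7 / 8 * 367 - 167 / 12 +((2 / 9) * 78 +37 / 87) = -220829 / 696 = -317.28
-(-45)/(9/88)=440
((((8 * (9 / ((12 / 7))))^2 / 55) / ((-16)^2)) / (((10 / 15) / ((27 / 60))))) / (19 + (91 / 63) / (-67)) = 7179921 / 1611315200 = 0.00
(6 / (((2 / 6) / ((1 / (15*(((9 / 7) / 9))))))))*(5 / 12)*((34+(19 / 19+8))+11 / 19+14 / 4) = 12523 / 76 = 164.78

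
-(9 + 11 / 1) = -20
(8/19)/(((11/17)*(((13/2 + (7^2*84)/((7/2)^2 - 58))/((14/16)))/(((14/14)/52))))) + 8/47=26019659/152983402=0.17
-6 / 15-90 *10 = -4502 / 5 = -900.40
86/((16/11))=473/8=59.12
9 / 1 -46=-37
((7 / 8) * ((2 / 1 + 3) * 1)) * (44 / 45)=77 / 18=4.28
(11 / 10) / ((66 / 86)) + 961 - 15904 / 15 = -587 / 6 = -97.83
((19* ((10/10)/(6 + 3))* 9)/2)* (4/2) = 19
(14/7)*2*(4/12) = 4/3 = 1.33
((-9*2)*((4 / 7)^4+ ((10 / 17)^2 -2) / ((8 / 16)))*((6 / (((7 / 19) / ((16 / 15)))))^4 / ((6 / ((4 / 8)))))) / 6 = 75888438912483328 / 1041267180625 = 72880.85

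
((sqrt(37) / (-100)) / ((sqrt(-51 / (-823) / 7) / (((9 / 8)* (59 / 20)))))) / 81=-59* sqrt(10871007) / 7344000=-0.03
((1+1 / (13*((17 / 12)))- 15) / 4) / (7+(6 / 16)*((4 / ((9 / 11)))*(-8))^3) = 0.00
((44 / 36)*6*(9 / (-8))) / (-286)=3 / 104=0.03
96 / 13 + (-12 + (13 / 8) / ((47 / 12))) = -5133 / 1222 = -4.20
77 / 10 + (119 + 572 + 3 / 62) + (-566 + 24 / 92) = 474178 / 3565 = 133.01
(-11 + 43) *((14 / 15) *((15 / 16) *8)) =224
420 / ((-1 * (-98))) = 30 / 7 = 4.29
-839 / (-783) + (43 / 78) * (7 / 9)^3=2194655 / 1648998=1.33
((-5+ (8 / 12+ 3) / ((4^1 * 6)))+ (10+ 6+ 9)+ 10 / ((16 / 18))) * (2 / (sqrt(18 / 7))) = 39.17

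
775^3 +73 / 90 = 41893593823 / 90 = 465484375.81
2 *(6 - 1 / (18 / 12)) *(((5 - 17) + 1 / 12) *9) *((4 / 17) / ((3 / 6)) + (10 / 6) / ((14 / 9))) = -209924 / 119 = -1764.07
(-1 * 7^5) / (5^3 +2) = -16807 / 127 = -132.34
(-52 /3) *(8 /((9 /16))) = -6656 /27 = -246.52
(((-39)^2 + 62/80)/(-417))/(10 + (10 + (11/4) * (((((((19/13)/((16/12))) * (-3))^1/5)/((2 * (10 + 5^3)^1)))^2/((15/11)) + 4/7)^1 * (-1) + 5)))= -12961870740000/114293068898387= -0.11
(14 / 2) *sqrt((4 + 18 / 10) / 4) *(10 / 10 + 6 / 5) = 77 *sqrt(145) / 50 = 18.54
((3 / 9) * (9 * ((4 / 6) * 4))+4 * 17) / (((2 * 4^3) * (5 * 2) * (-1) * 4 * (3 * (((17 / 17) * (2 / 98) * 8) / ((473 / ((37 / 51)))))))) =-7486171 / 378880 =-19.76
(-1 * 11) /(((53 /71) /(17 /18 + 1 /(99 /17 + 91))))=-5523232 /392571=-14.07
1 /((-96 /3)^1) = -1 /32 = -0.03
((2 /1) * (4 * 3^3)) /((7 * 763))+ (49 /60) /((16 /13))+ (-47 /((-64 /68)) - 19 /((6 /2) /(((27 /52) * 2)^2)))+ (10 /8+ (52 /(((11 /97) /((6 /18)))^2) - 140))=111458097516599 /314548153920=354.34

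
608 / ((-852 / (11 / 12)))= -418 / 639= -0.65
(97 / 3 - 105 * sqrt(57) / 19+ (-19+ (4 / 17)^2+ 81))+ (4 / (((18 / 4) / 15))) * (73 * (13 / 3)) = 11215945 / 2601 - 105 * sqrt(57) / 19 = 4270.44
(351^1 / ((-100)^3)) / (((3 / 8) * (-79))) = 117 / 9875000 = 0.00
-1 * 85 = -85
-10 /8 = -5 /4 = -1.25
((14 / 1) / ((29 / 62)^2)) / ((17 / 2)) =107632 / 14297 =7.53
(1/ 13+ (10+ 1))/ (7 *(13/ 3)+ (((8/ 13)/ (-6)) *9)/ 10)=2160/ 5897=0.37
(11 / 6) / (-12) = -11 / 72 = -0.15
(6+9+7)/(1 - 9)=-11/4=-2.75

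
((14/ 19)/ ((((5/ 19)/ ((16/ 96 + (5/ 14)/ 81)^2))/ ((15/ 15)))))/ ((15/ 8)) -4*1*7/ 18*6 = -31998356/ 3444525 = -9.29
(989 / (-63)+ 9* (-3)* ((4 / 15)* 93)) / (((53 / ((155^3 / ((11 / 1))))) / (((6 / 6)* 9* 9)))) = -27301217175 / 77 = -354561262.01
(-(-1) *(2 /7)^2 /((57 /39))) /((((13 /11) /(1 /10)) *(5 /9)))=198 /23275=0.01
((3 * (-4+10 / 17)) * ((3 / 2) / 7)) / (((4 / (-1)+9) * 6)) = -87 / 1190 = -0.07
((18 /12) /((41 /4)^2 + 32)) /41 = 8 /29971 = 0.00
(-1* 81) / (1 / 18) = -1458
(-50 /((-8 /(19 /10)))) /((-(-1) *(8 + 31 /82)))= 3895 /2748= 1.42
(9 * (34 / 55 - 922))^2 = 208012615056 / 3025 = 68764500.84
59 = 59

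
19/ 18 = 1.06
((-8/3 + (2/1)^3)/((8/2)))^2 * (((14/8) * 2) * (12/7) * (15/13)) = 160/13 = 12.31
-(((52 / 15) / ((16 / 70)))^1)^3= -753571 / 216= -3488.75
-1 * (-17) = 17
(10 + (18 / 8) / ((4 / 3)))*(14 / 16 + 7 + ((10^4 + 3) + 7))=14986741 / 128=117083.91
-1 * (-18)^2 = -324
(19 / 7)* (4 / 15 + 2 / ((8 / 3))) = 1159 / 420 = 2.76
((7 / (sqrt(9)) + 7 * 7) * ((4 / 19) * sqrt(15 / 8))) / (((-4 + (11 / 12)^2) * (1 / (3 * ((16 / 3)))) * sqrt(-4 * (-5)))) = -8448 * sqrt(6) / 1235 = -16.76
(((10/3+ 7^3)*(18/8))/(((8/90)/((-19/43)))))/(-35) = 110.67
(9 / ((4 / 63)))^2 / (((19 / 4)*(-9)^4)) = 49 / 76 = 0.64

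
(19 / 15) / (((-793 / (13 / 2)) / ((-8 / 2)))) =38 / 915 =0.04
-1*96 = -96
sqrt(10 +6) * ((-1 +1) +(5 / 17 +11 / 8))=227 / 34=6.68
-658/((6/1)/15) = -1645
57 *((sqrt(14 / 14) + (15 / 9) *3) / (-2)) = -171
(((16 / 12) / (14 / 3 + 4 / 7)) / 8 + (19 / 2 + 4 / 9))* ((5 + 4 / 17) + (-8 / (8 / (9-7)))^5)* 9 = -1797523 / 748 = -2403.11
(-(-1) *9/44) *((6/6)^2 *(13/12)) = 39/176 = 0.22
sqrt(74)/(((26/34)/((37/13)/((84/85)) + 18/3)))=164849 * sqrt(74)/14196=99.89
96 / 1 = 96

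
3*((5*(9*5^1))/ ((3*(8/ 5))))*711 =799875/ 8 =99984.38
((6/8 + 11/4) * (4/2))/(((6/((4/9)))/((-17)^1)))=-238/27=-8.81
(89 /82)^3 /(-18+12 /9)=-2114907 /27568400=-0.08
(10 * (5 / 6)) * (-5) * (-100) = 12500 / 3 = 4166.67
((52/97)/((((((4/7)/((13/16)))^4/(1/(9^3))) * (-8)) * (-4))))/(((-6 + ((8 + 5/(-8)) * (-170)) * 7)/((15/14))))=-636767495/55567861338341376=-0.00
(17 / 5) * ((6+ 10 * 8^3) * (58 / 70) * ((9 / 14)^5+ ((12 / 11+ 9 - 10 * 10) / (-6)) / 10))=16394111605961 / 705894000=23224.61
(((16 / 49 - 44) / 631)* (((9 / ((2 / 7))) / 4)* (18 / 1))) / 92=-43335 / 406364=-0.11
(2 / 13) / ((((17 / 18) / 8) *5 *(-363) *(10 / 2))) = -0.00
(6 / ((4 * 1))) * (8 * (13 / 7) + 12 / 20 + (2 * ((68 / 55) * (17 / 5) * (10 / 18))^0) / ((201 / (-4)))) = 108461 / 4690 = 23.13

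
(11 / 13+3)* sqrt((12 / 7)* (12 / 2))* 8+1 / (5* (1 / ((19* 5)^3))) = 2400* sqrt(14) / 91+171475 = 171573.68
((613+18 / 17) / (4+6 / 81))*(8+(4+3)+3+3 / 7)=3305367 / 1190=2777.62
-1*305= -305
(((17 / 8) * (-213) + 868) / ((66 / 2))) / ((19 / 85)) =282455 / 5016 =56.31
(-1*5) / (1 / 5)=-25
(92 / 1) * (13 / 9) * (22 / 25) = 116.94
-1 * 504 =-504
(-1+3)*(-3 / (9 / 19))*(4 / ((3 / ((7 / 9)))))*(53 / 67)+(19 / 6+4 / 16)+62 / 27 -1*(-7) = 2.32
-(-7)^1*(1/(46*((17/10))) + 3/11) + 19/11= 16025/4301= 3.73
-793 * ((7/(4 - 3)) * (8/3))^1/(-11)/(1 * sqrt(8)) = 475.78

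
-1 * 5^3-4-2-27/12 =-533/4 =-133.25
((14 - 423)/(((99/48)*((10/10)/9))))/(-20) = 4908/55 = 89.24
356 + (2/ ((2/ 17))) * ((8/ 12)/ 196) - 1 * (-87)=130259/ 294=443.06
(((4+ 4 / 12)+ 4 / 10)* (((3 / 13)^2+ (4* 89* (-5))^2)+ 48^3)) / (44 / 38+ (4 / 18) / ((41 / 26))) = 11949776.29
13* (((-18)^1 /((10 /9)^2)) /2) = -9477 /100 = -94.77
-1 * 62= -62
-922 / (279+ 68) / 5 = -922 / 1735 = -0.53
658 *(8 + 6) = 9212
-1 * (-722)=722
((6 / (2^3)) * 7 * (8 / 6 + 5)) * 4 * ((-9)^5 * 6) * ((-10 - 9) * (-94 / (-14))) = 6011306298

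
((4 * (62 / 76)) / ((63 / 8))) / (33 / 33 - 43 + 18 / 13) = -403 / 39501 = -0.01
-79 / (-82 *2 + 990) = -79 / 826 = -0.10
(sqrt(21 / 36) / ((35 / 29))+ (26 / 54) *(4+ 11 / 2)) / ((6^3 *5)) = 0.00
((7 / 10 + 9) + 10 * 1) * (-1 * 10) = -197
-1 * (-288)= 288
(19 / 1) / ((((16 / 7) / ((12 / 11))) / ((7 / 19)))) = 3.34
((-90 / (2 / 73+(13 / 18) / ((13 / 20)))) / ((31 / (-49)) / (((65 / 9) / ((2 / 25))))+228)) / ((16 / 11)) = -784704375 / 3291914816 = -0.24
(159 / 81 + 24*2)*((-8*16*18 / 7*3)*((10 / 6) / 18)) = -863360 / 189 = -4568.04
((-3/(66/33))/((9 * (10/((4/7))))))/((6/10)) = -1/63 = -0.02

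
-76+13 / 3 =-215 / 3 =-71.67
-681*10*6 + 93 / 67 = -2737527 / 67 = -40858.61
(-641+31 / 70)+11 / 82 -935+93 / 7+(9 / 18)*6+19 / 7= -2233467 / 1435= -1556.42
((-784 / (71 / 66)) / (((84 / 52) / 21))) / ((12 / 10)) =-560560 / 71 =-7895.21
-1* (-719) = 719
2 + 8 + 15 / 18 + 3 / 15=331 / 30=11.03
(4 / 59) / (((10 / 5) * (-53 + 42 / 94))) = -47 / 72865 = -0.00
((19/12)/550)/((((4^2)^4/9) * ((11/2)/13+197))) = 247/123345305600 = 0.00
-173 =-173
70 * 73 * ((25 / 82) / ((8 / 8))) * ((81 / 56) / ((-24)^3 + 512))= -739125 / 4366336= -0.17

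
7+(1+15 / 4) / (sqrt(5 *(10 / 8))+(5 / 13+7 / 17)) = 24597 / 2914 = 8.44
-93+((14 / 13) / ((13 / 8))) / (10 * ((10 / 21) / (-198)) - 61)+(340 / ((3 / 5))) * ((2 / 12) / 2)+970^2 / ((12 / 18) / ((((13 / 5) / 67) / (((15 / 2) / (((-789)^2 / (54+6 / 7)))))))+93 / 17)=58268708112888180927976 / 339580117859776209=171590.46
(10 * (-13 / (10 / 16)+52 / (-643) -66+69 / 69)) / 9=-552214 / 5787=-95.42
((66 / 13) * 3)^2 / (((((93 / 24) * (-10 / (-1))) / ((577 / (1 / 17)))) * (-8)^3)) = -96138009 / 838240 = -114.69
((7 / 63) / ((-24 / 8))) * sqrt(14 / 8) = -sqrt(7) / 54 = -0.05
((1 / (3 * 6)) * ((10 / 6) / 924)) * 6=5 / 8316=0.00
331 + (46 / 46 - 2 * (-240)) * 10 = 5141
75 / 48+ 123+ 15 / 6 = 2033 / 16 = 127.06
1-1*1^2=0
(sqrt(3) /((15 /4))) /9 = 4 * sqrt(3) /135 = 0.05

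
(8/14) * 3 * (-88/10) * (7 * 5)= -528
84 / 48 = 7 / 4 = 1.75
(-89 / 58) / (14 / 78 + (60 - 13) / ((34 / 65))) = -0.02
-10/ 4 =-5/ 2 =-2.50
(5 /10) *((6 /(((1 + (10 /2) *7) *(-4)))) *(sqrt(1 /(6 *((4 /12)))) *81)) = -27 *sqrt(2) /32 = -1.19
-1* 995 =-995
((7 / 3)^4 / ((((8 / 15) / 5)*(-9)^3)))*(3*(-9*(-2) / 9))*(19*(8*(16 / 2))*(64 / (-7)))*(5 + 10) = 834176000 / 2187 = 381424.78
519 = 519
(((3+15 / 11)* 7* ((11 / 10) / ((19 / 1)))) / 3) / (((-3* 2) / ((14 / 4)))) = -98 / 285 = -0.34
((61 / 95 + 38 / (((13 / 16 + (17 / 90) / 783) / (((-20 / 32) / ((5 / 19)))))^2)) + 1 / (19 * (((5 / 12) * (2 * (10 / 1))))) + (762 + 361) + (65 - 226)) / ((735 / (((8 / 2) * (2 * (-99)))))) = -33885752817661033872 / 24431650249976375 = -1386.96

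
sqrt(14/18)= sqrt(7)/3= 0.88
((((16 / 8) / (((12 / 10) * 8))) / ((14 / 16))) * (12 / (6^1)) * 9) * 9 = 270 / 7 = 38.57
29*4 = 116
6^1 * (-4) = -24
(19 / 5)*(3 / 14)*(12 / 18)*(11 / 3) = 209 / 105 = 1.99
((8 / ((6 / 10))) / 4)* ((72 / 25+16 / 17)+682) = 194316 / 85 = 2286.07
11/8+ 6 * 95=4571/8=571.38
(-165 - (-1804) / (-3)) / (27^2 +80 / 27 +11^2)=-20691 / 23030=-0.90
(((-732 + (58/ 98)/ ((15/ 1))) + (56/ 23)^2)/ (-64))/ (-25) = -282292279/ 622104000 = -0.45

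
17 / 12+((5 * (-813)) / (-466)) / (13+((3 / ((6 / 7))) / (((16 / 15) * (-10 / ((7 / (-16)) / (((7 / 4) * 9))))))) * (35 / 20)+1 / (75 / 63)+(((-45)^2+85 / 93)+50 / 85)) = 328089066932239 / 230895469996404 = 1.42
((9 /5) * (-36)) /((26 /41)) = -6642 /65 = -102.18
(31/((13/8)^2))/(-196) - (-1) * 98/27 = 798146/223587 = 3.57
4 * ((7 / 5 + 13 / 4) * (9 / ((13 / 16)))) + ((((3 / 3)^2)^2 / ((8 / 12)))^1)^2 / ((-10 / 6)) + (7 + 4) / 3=162511 / 780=208.35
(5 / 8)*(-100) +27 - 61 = -193 / 2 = -96.50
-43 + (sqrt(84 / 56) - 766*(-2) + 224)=sqrt(6) / 2 + 1713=1714.22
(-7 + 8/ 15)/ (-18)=97/ 270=0.36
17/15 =1.13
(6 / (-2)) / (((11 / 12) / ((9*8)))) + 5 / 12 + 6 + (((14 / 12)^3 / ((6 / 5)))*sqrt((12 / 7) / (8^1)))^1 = -30257 / 132 + 245*sqrt(42) / 2592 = -228.61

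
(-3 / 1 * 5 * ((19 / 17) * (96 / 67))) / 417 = -9120 / 158321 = -0.06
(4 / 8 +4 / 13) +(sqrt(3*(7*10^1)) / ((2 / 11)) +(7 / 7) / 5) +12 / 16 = 81.46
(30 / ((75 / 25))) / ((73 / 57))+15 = 1665 / 73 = 22.81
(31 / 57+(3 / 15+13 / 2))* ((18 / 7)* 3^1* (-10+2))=-297288 / 665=-447.05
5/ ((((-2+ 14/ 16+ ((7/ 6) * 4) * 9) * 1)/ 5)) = 200/ 327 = 0.61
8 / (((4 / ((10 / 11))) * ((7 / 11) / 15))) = 300 / 7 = 42.86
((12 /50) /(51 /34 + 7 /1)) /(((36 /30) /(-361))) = -722 /85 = -8.49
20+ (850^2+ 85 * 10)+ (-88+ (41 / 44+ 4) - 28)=31823393 / 44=723258.93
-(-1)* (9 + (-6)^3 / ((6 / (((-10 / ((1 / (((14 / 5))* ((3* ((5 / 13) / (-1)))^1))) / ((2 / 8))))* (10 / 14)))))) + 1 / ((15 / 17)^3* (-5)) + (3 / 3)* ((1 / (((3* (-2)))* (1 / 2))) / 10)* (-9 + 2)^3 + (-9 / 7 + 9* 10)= -303549541 / 3071250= -98.84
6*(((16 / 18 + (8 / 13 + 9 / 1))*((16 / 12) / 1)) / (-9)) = -9832 / 1053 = -9.34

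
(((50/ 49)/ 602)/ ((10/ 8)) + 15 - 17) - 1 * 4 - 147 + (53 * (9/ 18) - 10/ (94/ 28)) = -179508199/ 1386406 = -129.48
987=987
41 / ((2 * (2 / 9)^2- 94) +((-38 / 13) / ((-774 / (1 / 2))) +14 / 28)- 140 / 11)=-20420829 / 52858379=-0.39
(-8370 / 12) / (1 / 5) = -6975 / 2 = -3487.50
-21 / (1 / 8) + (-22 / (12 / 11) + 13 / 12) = -2245 / 12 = -187.08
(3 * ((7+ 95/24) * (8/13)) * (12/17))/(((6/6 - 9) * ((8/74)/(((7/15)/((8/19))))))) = -1294223/70720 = -18.30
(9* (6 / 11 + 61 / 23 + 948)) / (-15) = -721959 / 1265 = -570.72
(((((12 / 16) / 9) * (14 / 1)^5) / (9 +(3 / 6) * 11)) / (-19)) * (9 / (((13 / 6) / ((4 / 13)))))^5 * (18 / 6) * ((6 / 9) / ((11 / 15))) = -1264383845723013120 / 835560319096789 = -1513.22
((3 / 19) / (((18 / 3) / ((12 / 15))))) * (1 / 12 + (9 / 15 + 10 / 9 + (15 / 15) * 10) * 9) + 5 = 20579 / 2850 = 7.22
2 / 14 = 1 / 7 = 0.14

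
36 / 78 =6 / 13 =0.46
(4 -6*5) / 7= -26 / 7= -3.71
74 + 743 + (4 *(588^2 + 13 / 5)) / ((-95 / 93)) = -1353053.90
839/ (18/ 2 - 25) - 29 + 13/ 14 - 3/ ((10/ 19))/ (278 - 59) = -3292269/ 40880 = -80.53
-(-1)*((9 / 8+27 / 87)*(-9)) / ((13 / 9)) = -26973 / 3016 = -8.94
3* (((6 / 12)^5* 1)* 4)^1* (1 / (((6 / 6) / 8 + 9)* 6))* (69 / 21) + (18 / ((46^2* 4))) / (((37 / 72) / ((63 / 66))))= 2910590 / 110019833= 0.03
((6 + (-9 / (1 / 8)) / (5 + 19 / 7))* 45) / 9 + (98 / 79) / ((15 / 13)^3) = -4228444 / 266625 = -15.86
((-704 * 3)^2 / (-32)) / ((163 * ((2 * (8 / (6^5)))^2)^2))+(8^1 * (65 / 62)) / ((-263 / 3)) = -63401622032493525156 / 1328939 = -47708451653908.51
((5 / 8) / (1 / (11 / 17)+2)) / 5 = 11 / 312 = 0.04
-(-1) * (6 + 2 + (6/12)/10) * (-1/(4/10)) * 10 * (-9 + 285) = -55545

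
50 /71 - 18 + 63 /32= -34823 /2272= -15.33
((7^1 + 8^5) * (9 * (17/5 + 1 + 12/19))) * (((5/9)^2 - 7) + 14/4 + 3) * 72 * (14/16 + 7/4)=-53678205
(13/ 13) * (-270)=-270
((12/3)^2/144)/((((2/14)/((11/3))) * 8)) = 77/216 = 0.36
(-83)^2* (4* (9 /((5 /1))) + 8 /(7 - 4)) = 1019572 /15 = 67971.47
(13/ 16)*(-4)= -13/ 4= -3.25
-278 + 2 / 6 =-277.67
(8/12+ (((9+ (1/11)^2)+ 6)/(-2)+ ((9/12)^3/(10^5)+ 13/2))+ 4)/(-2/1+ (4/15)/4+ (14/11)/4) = -2.27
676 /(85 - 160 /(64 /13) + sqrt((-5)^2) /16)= 64 /5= 12.80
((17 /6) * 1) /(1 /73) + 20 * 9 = 2321 /6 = 386.83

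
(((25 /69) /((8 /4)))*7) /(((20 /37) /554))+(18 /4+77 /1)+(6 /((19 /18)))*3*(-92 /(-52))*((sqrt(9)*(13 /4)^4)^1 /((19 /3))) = 4743623015 /1594176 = 2975.60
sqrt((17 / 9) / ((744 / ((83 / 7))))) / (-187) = -sqrt(1837122) / 1460844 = -0.00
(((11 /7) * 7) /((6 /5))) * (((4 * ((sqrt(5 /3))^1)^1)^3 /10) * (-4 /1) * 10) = -35200 * sqrt(15) /27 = -5049.22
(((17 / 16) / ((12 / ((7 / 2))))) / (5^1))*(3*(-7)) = -833 / 640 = -1.30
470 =470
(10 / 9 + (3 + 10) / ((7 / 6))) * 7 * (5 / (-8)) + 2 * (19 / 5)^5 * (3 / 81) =857521 / 168750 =5.08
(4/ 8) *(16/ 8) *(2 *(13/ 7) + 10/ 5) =40/ 7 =5.71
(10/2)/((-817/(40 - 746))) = 3530/817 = 4.32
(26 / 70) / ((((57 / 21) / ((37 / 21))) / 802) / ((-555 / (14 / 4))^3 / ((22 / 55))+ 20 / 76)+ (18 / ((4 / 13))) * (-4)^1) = -5012010530992634 / 3157566634527959703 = -0.00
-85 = -85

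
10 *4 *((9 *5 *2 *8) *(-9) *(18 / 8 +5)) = -1879200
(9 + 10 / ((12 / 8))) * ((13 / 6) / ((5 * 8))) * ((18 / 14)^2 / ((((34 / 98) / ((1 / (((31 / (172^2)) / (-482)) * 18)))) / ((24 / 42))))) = -1089068396 / 18445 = -59044.10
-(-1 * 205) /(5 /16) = 656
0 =0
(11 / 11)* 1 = 1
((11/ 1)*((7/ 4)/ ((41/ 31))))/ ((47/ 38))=45353/ 3854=11.77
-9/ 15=-3/ 5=-0.60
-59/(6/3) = -59/2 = -29.50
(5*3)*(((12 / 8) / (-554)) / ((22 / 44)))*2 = -45 / 277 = -0.16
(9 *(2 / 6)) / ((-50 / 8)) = -12 / 25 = -0.48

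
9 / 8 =1.12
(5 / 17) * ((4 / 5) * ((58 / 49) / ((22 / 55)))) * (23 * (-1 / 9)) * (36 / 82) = -26680 / 34153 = -0.78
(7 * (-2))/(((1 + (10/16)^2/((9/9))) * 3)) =-896/267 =-3.36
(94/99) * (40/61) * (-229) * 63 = -8982.53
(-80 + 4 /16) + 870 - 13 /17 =53685 /68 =789.49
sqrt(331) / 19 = 0.96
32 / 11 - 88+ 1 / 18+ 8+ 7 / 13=-196903 / 2574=-76.50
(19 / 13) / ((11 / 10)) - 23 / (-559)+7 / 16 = 177811 / 98384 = 1.81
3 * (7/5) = 21/5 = 4.20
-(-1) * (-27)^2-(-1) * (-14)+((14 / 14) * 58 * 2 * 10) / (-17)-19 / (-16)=176243 / 272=647.95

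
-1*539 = -539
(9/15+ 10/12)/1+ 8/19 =1057/570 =1.85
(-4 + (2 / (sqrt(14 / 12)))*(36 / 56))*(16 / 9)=-64 / 9 + 16*sqrt(42) / 49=-4.99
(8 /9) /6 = 4 /27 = 0.15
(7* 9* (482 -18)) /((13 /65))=146160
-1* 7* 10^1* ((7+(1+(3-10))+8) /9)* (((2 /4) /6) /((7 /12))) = -10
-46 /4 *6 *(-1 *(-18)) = -1242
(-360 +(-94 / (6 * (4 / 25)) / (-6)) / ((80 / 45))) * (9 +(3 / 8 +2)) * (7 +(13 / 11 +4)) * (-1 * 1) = 273785785 / 5632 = 48612.53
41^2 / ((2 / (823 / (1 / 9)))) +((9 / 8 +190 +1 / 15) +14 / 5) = 747093299 / 120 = 6225777.49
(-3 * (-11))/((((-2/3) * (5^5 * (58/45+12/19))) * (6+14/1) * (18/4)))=-1881/20525000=-0.00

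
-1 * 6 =-6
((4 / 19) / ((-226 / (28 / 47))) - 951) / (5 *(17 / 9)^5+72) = -5666608646235 / 1145399189017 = -4.95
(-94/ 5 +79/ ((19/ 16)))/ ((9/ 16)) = 72544/ 855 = 84.85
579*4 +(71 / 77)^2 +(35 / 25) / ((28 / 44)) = 68748244 / 29645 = 2319.05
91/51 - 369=-18728/51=-367.22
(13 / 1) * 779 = 10127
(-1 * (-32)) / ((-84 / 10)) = -80 / 21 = -3.81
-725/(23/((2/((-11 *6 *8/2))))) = 725/3036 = 0.24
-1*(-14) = 14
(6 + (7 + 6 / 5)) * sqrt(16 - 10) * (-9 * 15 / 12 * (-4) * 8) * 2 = 10224 * sqrt(6) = 25043.58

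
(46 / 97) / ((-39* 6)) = -23 / 11349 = -0.00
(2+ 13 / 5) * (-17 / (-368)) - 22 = -1743 / 80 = -21.79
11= 11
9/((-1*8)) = -9/8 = -1.12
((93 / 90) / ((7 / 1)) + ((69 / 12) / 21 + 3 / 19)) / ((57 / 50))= 7705 / 15162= 0.51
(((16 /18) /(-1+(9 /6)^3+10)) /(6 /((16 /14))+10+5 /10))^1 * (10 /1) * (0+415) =1062400 /56133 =18.93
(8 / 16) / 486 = 1 / 972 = 0.00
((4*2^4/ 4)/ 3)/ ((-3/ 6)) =-32/ 3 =-10.67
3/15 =1/5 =0.20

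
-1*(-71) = 71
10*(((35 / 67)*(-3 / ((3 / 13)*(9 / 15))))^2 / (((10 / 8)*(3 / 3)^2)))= 41405000 / 40401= 1024.85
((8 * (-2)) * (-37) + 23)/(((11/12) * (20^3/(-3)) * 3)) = -369/4400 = -0.08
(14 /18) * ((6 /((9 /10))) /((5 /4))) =112 /27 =4.15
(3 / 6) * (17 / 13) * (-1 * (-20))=170 / 13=13.08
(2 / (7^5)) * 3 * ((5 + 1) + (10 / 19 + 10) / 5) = 132 / 45619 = 0.00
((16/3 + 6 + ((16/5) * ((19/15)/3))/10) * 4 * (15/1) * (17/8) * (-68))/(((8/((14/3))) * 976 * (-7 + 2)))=13050373/1098000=11.89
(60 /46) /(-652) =-15 /7498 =-0.00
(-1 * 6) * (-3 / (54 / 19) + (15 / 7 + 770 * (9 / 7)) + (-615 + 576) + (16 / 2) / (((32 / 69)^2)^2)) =-9289923791 / 1376256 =-6750.14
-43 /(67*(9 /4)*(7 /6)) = -344 /1407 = -0.24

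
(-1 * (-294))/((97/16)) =4704/97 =48.49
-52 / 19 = -2.74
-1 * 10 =-10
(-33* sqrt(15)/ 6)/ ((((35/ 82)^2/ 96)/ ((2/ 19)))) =-7100544* sqrt(15)/ 23275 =-1181.54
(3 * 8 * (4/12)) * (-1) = -8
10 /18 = 5 /9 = 0.56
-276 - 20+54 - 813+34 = -1021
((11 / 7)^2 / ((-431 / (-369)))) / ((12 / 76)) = 282777 / 21119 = 13.39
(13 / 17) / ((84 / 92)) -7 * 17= -42184 / 357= -118.16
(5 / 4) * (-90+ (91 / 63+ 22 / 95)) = -75517 / 684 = -110.40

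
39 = 39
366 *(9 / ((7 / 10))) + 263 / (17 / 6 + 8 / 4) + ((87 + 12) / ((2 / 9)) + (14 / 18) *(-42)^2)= 2670517 / 406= 6577.63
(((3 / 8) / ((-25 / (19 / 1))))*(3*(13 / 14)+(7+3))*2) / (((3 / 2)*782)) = -0.01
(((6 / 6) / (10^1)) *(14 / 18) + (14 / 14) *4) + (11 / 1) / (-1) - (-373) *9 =301507 / 90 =3350.08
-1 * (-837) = 837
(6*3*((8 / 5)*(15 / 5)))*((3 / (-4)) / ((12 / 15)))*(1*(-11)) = 891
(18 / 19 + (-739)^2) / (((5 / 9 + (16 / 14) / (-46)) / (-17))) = -255599816661 / 14611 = -17493656.61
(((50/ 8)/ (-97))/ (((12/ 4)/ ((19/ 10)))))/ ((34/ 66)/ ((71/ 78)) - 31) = 3905/ 2912328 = 0.00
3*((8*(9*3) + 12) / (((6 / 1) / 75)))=8550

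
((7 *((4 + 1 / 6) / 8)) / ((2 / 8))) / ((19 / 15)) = 875 / 76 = 11.51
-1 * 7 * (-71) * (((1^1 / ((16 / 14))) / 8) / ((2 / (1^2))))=3479 / 128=27.18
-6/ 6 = -1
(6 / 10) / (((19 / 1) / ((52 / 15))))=52 / 475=0.11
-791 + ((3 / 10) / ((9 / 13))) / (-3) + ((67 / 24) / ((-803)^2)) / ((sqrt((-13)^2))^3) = -403477601973871 / 509992334280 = -791.14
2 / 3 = 0.67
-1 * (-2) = 2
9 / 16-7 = -103 / 16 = -6.44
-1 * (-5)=5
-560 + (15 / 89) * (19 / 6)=-99585 / 178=-559.47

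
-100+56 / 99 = -9844 / 99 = -99.43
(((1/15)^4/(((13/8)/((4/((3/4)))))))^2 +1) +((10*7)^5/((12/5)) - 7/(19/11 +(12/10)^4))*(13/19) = 132476726103164004721442968/276484556049609375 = 479146929.56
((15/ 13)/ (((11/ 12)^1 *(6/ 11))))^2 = 900/ 169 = 5.33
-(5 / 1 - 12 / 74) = -179 / 37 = -4.84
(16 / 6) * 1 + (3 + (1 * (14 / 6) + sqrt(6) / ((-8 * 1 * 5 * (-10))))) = sqrt(6) / 400 + 8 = 8.01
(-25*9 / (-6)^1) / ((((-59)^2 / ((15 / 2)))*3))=0.03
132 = 132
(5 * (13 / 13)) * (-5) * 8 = -200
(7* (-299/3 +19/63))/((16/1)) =-1565/36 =-43.47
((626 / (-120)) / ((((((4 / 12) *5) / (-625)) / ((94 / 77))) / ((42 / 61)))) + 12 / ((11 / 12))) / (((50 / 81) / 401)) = 1076673.99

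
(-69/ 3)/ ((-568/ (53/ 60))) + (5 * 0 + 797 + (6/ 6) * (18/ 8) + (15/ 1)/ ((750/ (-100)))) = 27171499/ 34080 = 797.29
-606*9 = -5454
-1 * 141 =-141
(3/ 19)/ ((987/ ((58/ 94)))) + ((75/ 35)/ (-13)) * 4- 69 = -266053792/ 3819361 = -69.66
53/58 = 0.91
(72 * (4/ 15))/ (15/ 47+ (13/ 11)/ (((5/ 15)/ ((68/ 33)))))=545952/ 216815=2.52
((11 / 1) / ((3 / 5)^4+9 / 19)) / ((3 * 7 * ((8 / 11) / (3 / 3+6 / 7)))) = 18679375 / 8424864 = 2.22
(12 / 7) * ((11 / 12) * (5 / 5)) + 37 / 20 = 479 / 140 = 3.42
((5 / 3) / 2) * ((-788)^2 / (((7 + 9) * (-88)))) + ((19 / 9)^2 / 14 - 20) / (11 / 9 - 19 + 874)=-15701745121 / 42722064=-367.53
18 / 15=6 / 5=1.20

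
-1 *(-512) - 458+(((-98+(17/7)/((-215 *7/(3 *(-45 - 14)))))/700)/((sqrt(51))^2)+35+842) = 350147605079/376099500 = 931.00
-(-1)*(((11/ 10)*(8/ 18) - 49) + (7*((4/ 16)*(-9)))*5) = -127.26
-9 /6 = -3 /2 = -1.50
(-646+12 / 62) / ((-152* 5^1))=1001 / 1178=0.85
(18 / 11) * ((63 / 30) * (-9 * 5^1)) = -1701 / 11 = -154.64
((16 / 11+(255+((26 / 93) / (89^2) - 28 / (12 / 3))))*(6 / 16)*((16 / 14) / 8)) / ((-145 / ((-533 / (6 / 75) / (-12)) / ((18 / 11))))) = -2693483677235 / 86135361984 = -31.27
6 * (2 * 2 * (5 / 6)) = 20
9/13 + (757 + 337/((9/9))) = 14231/13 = 1094.69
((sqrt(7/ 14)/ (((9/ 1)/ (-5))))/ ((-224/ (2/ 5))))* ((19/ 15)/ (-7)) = -19* sqrt(2)/ 211680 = -0.00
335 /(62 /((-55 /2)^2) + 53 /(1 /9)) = 1013375 /1443173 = 0.70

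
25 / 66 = 0.38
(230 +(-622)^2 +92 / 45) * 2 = 34840444 / 45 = 774232.09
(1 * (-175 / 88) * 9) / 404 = -1575 / 35552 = -0.04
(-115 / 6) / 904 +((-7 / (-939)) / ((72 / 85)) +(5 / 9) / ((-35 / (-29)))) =47907253 / 106955856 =0.45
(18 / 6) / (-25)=-0.12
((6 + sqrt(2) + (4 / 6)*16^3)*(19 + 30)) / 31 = 49*sqrt(2) / 31 + 402290 / 93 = 4327.93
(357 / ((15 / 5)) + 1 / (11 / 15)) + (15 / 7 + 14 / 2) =9972 / 77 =129.51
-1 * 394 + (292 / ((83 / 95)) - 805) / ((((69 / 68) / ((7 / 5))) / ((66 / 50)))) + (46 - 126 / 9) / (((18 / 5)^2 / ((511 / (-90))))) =-8805161842 / 6958305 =-1265.42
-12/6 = -2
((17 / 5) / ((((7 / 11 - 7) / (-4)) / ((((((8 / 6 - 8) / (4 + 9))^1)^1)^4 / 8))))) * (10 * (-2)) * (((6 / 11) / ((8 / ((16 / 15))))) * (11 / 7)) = -4787200 / 113358609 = -0.04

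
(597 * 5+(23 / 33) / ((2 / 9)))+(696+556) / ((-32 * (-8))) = 2107091 / 704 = 2993.03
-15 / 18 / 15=-1 / 18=-0.06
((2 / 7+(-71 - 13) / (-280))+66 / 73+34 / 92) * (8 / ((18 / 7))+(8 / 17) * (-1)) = 44143868 / 8991045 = 4.91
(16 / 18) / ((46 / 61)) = 244 / 207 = 1.18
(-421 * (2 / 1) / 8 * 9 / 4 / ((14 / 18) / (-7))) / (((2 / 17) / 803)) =465512751 / 32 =14547273.47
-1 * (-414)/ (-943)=-18/ 41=-0.44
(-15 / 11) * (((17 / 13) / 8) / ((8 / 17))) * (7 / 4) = -0.83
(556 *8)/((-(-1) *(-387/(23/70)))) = -51152/13545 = -3.78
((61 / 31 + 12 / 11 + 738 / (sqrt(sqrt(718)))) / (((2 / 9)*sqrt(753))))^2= 27*(374437 + 125829*718^(3 / 4))^2 / 15046357207244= 570.32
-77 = -77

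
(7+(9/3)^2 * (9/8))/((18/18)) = 137/8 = 17.12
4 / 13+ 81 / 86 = 1397 / 1118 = 1.25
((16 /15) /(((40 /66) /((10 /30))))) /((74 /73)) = 1606 /2775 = 0.58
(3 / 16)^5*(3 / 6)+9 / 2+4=8.50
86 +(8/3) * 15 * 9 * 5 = 1886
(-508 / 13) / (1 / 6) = -3048 / 13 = -234.46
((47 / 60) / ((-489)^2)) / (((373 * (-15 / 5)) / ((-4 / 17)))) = 47 / 68231981745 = 0.00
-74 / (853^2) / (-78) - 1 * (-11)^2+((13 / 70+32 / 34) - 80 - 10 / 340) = -3375187495427 / 16884166845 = -199.90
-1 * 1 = -1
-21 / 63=-1 / 3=-0.33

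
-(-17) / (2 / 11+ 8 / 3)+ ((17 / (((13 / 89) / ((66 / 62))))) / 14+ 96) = 14692974 / 132587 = 110.82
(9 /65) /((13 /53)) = 477 /845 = 0.56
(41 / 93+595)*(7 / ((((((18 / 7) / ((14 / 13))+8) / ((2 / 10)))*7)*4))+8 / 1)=4766.39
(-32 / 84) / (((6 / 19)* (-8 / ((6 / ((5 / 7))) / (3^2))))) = 19 / 135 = 0.14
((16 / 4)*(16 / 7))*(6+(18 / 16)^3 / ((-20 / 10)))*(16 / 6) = 1805 / 14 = 128.93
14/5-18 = -76/5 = -15.20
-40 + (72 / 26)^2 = -5464 / 169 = -32.33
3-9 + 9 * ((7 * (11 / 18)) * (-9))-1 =-707 / 2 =-353.50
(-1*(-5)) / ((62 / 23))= 115 / 62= 1.85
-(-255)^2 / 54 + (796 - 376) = -4705 / 6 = -784.17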